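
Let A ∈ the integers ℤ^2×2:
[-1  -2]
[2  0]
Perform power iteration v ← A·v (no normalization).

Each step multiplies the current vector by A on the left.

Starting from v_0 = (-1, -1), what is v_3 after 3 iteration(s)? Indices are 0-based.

v_0 = (-1, -1).
v_1 = A·v_0 = (3, -2).
v_2 = A·v_1 = (1, 6).
v_3 = A·v_2 = (-13, 2).

v_3 = (-13, 2)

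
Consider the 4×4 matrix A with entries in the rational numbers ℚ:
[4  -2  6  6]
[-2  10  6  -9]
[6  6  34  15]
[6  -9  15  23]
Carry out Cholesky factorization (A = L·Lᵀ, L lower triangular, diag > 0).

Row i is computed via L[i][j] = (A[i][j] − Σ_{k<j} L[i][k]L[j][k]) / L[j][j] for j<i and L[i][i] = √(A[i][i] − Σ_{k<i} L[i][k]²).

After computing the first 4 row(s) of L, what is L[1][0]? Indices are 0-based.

Step 1: L[0][0] = √(4) = 2.
  L[1][0] = (-2) / L[0][0] = -1.
Step 2: L[1][1] = √(9) = 3.
  L[2][0] = (6) / L[0][0] = 3.
  L[2][1] = (9) / L[1][1] = 3.
Step 3: L[2][2] = √(16) = 4.
  L[3][0] = (6) / L[0][0] = 3.
  L[3][1] = (-6) / L[1][1] = -2.
  L[3][2] = (12) / L[2][2] = 3.
Step 4: L[3][3] = √(1) = 1.

L[1][0] = -1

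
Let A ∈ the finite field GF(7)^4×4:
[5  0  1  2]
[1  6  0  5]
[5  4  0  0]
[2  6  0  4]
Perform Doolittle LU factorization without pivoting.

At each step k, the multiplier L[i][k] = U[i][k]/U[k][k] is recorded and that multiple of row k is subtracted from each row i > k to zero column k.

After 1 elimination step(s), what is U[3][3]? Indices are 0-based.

Step 1: pivot at (0,0) is 5.
  row1 ← row1 − (3)·row0  ⇒  L[1][0]=3, U row1=(0, 6, 4, 6)
  row2 ← row2 − (1)·row0  ⇒  L[2][0]=1, U row2=(0, 4, 6, 5)
  row3 ← row3 − (6)·row0  ⇒  L[3][0]=6, U row3=(0, 6, 1, 6)

U[3][3] = 6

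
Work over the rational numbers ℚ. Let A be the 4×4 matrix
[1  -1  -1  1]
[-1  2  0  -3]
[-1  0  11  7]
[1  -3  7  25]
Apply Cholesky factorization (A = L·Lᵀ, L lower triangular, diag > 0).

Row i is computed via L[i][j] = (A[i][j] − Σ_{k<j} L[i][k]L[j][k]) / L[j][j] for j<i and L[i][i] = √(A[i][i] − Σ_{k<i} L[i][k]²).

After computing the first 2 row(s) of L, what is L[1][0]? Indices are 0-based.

Step 1: L[0][0] = √(1) = 1.
  L[1][0] = (-1) / L[0][0] = -1.
Step 2: L[1][1] = √(1) = 1.

L[1][0] = -1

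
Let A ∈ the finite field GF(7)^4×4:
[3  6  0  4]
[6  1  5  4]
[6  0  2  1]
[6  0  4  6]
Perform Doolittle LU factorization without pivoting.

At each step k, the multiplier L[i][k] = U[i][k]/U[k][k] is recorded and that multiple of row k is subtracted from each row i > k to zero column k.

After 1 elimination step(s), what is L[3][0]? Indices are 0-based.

L[3][0] = 2

k=0: U[0][0]=3
  eliminate (1,0): mult=2, new row 1: (0, 3, 5, 3); set L[1][0]=2
  eliminate (2,0): mult=2, new row 2: (0, 2, 2, 0); set L[2][0]=2
  eliminate (3,0): mult=2, new row 3: (0, 2, 4, 5); set L[3][0]=2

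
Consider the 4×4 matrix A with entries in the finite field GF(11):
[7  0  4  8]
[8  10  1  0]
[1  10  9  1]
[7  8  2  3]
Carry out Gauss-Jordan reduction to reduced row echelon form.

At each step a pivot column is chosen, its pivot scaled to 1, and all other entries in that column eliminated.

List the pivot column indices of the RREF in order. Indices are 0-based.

pivot(0,0)=7: scale R0 → (1, 0, 10, 9)
  clear (1,0): R1 −= (8)R0 → (0, 10, 9, 5)
  clear (2,0): R2 −= (1)R0 → (0, 10, 10, 3)
  clear (3,0): R3 −= (7)R0 → (0, 8, 9, 6)
pivot(1,1)=10: scale R1 → (0, 1, 2, 6)
  clear (2,1): R2 −= (10)R1 → (0, 0, 1, 9)
  clear (3,1): R3 −= (8)R1 → (0, 0, 4, 2)
pivot(2,2)=1: scale R2 → (0, 0, 1, 9)
  clear (0,2): R0 −= (10)R2 → (1, 0, 0, 7)
  clear (1,2): R1 −= (2)R2 → (0, 1, 0, 10)
  clear (3,2): R3 −= (4)R2 → (0, 0, 0, 10)
pivot(3,3)=10: scale R3 → (0, 0, 0, 1)
  clear (0,3): R0 −= (7)R3 → (1, 0, 0, 0)
  clear (1,3): R1 −= (10)R3 → (0, 1, 0, 0)
  clear (2,3): R2 −= (9)R3 → (0, 0, 1, 0)

pivot columns: 0, 1, 2, 3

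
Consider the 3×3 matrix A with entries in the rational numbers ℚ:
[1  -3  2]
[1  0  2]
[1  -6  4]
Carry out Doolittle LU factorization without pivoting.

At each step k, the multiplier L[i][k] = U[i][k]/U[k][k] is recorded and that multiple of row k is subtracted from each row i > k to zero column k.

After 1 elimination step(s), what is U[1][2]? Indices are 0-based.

U[1][2] = 0

Step 1: pivot at (0,0) is 1.
  row1 ← row1 − (1)·row0  ⇒  L[1][0]=1, U row1=(0, 3, 0)
  row2 ← row2 − (1)·row0  ⇒  L[2][0]=1, U row2=(0, -3, 2)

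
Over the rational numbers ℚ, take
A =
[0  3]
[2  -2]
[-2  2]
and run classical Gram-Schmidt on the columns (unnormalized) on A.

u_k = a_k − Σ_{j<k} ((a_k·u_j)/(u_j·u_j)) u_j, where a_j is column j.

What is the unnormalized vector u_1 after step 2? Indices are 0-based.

u_1 = (3, 0, 0)

Step 1: u_0 = a_0 = (0, 2, -2).
Step 2: u_1 = a_1 − (-1)·u_0 = (3, 0, 0).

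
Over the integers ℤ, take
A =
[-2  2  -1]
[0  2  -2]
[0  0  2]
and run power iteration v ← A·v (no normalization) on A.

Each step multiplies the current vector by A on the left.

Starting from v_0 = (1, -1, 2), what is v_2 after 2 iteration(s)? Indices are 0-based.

v_2 = (-4, -20, 8)

v_0 = (1, -1, 2).
v_1 = A·v_0 = (-6, -6, 4).
v_2 = A·v_1 = (-4, -20, 8).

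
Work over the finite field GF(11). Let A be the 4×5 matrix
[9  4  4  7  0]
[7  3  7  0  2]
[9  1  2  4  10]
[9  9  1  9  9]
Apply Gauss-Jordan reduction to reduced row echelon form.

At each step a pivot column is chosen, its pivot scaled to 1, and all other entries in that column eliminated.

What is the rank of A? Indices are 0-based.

rank = 4

pivot(0,0)=9: scale R0 → (1, 9, 9, 2, 0)
  clear (1,0): R1 −= (7)R0 → (0, 6, 10, 8, 2)
  clear (2,0): R2 −= (9)R0 → (0, 8, 9, 8, 10)
  clear (3,0): R3 −= (9)R0 → (0, 5, 8, 2, 9)
pivot(1,1)=6: scale R1 → (0, 1, 9, 5, 4)
  clear (0,1): R0 −= (9)R1 → (1, 0, 5, 1, 8)
  clear (2,1): R2 −= (8)R1 → (0, 0, 3, 1, 0)
  clear (3,1): R3 −= (5)R1 → (0, 0, 7, 10, 0)
pivot(2,2)=3: scale R2 → (0, 0, 1, 4, 0)
  clear (0,2): R0 −= (5)R2 → (1, 0, 0, 3, 8)
  clear (1,2): R1 −= (9)R2 → (0, 1, 0, 2, 4)
  clear (3,2): R3 −= (7)R2 → (0, 0, 0, 4, 0)
pivot(3,3)=4: scale R3 → (0, 0, 0, 1, 0)
  clear (0,3): R0 −= (3)R3 → (1, 0, 0, 0, 8)
  clear (1,3): R1 −= (2)R3 → (0, 1, 0, 0, 4)
  clear (2,3): R2 −= (4)R3 → (0, 0, 1, 0, 0)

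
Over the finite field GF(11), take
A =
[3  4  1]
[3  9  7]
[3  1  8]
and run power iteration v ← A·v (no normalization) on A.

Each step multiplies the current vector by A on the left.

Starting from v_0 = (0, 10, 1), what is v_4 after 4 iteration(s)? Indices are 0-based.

v_0 = (0, 10, 1).
v_1 = A·v_0 = (8, 9, 7).
v_2 = A·v_1 = (1, 0, 1).
v_3 = A·v_2 = (4, 10, 0).
v_4 = A·v_3 = (8, 3, 0).

v_4 = (8, 3, 0)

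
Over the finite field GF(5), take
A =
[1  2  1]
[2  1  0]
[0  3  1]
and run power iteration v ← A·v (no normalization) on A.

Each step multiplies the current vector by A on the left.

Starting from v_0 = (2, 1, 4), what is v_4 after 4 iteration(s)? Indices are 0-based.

v_4 = (1, 4, 3)

v_0 = (2, 1, 4).
v_1 = A·v_0 = (3, 0, 2).
v_2 = A·v_1 = (0, 1, 2).
v_3 = A·v_2 = (4, 1, 0).
v_4 = A·v_3 = (1, 4, 3).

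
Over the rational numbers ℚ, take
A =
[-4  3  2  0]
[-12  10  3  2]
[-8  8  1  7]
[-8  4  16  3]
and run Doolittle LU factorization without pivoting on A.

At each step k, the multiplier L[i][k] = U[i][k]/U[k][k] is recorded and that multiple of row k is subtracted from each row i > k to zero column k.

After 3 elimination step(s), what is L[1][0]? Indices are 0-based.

[col 0] pivot -4
  R1 -= 3*R0 → (0, 1, -3, 2)  (L[1][0] := 3)
  R2 -= 2*R0 → (0, 2, -3, 7)  (L[2][0] := 2)
  R3 -= 2*R0 → (0, -2, 12, 3)  (L[3][0] := 2)
[col 1] pivot 1
  R2 -= 2*R1 → (0, 0, 3, 3)  (L[2][1] := 2)
  R3 -= -2*R1 → (0, 0, 6, 7)  (L[3][1] := -2)
[col 2] pivot 3
  R3 -= 2*R2 → (0, 0, 0, 1)  (L[3][2] := 2)

L[1][0] = 3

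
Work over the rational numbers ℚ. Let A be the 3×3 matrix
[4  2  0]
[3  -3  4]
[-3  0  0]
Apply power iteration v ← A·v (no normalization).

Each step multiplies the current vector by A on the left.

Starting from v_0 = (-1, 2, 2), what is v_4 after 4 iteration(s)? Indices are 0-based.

v_4 = (-14, 243, -66)

v_0 = (-1, 2, 2).
v_1 = A·v_0 = (0, -1, 3).
v_2 = A·v_1 = (-2, 15, 0).
v_3 = A·v_2 = (22, -51, 6).
v_4 = A·v_3 = (-14, 243, -66).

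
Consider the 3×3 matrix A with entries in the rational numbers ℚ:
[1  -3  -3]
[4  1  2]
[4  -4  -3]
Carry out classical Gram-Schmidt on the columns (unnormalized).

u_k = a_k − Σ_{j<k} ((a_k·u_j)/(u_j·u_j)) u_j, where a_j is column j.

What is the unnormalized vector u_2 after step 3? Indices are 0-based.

Step 1: u_0 = a_0 = (1, 4, 4).
Step 2: u_1 = a_1 − (-5/11)·u_0 = (-28/11, 31/11, -24/11).
Step 3: u_2 = a_2 − (-7/33)·u_0 − (218/211)·u_1 = (-100/633, -40/633, 65/633).

u_2 = (-100/633, -40/633, 65/633)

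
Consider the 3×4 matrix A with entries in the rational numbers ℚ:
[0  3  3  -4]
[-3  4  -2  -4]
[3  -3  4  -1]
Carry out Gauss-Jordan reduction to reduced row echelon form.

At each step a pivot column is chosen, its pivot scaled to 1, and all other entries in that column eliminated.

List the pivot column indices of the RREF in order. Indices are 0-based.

pivot columns: 0, 1, 2

pivot(0,0): swap R0↔R1
pivot(0,0)=-3: scale R0 → (1, -4/3, 2/3, 4/3)
  clear (2,0): R2 −= (3)R0 → (0, 1, 2, -5)
pivot(1,1)=3: scale R1 → (0, 1, 1, -4/3)
  clear (0,1): R0 −= (-4/3)R1 → (1, 0, 2, -4/9)
  clear (2,1): R2 −= (1)R1 → (0, 0, 1, -11/3)
pivot(2,2)=1: scale R2 → (0, 0, 1, -11/3)
  clear (0,2): R0 −= (2)R2 → (1, 0, 0, 62/9)
  clear (1,2): R1 −= (1)R2 → (0, 1, 0, 7/3)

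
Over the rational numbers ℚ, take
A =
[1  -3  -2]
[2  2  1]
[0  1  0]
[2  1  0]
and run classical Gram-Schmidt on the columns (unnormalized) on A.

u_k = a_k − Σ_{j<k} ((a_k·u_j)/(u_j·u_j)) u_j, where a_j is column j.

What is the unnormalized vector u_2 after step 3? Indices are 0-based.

u_2 = (-2/21, 5/21, -4/7, -4/21)

Step 1: u_0 = a_0 = (1, 2, 0, 2).
Step 2: u_1 = a_1 − (1/3)·u_0 = (-10/3, 4/3, 1, 1/3).
Step 3: u_2 = a_2 − (0)·u_0 − (4/7)·u_1 = (-2/21, 5/21, -4/7, -4/21).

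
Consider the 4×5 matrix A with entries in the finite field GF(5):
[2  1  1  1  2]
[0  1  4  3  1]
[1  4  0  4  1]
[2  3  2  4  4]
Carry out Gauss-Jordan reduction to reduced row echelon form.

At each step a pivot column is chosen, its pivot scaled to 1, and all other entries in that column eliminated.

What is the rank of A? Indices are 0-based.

rank = 4

pivot(0,0)=2: scale R0 → (1, 3, 3, 3, 1)
  clear (2,0): R2 −= (1)R0 → (0, 1, 2, 1, 0)
  clear (3,0): R3 −= (2)R0 → (0, 2, 1, 3, 2)
pivot(1,1)=1: scale R1 → (0, 1, 4, 3, 1)
  clear (0,1): R0 −= (3)R1 → (1, 0, 1, 4, 3)
  clear (2,1): R2 −= (1)R1 → (0, 0, 3, 3, 4)
  clear (3,1): R3 −= (2)R1 → (0, 0, 3, 2, 0)
pivot(2,2)=3: scale R2 → (0, 0, 1, 1, 3)
  clear (0,2): R0 −= (1)R2 → (1, 0, 0, 3, 0)
  clear (1,2): R1 −= (4)R2 → (0, 1, 0, 4, 4)
  clear (3,2): R3 −= (3)R2 → (0, 0, 0, 4, 1)
pivot(3,3)=4: scale R3 → (0, 0, 0, 1, 4)
  clear (0,3): R0 −= (3)R3 → (1, 0, 0, 0, 3)
  clear (1,3): R1 −= (4)R3 → (0, 1, 0, 0, 3)
  clear (2,3): R2 −= (1)R3 → (0, 0, 1, 0, 4)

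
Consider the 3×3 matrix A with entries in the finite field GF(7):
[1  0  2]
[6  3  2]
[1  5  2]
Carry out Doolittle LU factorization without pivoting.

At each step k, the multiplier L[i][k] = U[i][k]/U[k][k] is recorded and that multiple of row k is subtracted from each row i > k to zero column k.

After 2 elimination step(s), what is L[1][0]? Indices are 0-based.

L[1][0] = 6

Step 1: pivot at (0,0) is 1.
  row1 ← row1 − (6)·row0  ⇒  L[1][0]=6, U row1=(0, 3, 4)
  row2 ← row2 − (1)·row0  ⇒  L[2][0]=1, U row2=(0, 5, 0)
Step 2: pivot at (1,1) is 3.
  row2 ← row2 − (4)·row1  ⇒  L[2][1]=4, U row2=(0, 0, 5)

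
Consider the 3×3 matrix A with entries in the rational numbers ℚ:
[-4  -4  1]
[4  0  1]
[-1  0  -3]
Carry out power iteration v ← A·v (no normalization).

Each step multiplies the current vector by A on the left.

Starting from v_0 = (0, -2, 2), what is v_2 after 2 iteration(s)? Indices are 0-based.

v_2 = (-54, 34, 8)

v_0 = (0, -2, 2).
v_1 = A·v_0 = (10, 2, -6).
v_2 = A·v_1 = (-54, 34, 8).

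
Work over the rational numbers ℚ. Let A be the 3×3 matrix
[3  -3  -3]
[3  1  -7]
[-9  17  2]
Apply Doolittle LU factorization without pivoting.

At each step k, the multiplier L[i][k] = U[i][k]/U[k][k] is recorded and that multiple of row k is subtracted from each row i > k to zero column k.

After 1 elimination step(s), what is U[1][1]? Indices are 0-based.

[col 0] pivot 3
  R1 -= 1*R0 → (0, 4, -4)  (L[1][0] := 1)
  R2 -= -3*R0 → (0, 8, -7)  (L[2][0] := -3)

U[1][1] = 4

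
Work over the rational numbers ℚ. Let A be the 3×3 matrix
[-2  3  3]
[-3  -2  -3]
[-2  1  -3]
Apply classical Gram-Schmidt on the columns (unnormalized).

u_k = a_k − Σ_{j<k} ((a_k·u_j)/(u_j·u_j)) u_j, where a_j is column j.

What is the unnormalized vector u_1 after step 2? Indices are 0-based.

Step 1: u_0 = a_0 = (-2, -3, -2).
Step 2: u_1 = a_1 − (-2/17)·u_0 = (47/17, -40/17, 13/17).

u_1 = (47/17, -40/17, 13/17)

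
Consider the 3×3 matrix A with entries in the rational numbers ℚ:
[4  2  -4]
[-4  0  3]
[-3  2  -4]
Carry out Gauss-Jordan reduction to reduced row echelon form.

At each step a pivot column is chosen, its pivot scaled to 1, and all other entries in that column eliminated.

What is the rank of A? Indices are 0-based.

rank = 3

step 1: normalize row 0 (÷4) = (1, 1/2, -1)
  row 1: subtract -4×row0 = (0, 2, -1)
  row 2: subtract -3×row0 = (0, 7/2, -7)
step 2: normalize row 1 (÷2) = (0, 1, -1/2)
  row 0: subtract 1/2×row1 = (1, 0, -3/4)
  row 2: subtract 7/2×row1 = (0, 0, -21/4)
step 3: normalize row 2 (÷-21/4) = (0, 0, 1)
  row 0: subtract -3/4×row2 = (1, 0, 0)
  row 1: subtract -1/2×row2 = (0, 1, 0)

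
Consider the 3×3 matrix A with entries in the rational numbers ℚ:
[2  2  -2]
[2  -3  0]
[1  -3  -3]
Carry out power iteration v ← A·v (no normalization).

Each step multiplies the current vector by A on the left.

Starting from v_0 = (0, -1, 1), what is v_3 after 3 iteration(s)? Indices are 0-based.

v_0 = (0, -1, 1).
v_1 = A·v_0 = (-4, 3, 0).
v_2 = A·v_1 = (-2, -17, -13).
v_3 = A·v_2 = (-12, 47, 88).

v_3 = (-12, 47, 88)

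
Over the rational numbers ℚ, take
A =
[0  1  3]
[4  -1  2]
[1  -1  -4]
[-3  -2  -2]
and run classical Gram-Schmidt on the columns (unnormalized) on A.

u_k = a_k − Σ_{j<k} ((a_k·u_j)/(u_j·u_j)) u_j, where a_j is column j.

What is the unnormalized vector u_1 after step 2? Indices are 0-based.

Step 1: u_0 = a_0 = (0, 4, 1, -3).
Step 2: u_1 = a_1 − (1/26)·u_0 = (1, -15/13, -27/26, -49/26).

u_1 = (1, -15/13, -27/26, -49/26)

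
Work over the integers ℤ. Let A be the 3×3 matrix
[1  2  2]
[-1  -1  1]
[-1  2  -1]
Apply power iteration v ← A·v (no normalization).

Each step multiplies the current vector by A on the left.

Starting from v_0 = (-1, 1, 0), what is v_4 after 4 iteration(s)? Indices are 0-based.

v_4 = (-21, 11, -30)

v_0 = (-1, 1, 0).
v_1 = A·v_0 = (1, 0, 3).
v_2 = A·v_1 = (7, 2, -4).
v_3 = A·v_2 = (3, -13, 1).
v_4 = A·v_3 = (-21, 11, -30).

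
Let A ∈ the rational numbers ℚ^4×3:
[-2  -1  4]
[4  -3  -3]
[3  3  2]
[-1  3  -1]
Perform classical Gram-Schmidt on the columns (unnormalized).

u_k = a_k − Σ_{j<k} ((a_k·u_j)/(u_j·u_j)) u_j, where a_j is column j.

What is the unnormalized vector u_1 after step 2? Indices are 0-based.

Step 1: u_0 = a_0 = (-2, 4, 3, -1).
Step 2: u_1 = a_1 − (-2/15)·u_0 = (-19/15, -37/15, 17/5, 43/15).

u_1 = (-19/15, -37/15, 17/5, 43/15)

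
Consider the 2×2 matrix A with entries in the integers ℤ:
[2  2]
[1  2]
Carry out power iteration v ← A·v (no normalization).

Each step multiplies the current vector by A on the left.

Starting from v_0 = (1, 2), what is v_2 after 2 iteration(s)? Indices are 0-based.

v_2 = (22, 16)

v_0 = (1, 2).
v_1 = A·v_0 = (6, 5).
v_2 = A·v_1 = (22, 16).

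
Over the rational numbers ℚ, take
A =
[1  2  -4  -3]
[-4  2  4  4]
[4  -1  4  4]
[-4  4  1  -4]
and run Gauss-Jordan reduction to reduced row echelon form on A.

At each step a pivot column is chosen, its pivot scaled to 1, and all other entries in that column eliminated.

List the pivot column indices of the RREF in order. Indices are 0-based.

step 1: normalize row 0 (÷1) = (1, 2, -4, -3)
  row 1: subtract -4×row0 = (0, 10, -12, -8)
  row 2: subtract 4×row0 = (0, -9, 20, 16)
  row 3: subtract -4×row0 = (0, 12, -15, -16)
step 2: normalize row 1 (÷10) = (0, 1, -6/5, -4/5)
  row 0: subtract 2×row1 = (1, 0, -8/5, -7/5)
  row 2: subtract -9×row1 = (0, 0, 46/5, 44/5)
  row 3: subtract 12×row1 = (0, 0, -3/5, -32/5)
step 3: normalize row 2 (÷46/5) = (0, 0, 1, 22/23)
  row 0: subtract -8/5×row2 = (1, 0, 0, 3/23)
  row 1: subtract -6/5×row2 = (0, 1, 0, 8/23)
  row 3: subtract -3/5×row2 = (0, 0, 0, -134/23)
step 4: normalize row 3 (÷-134/23) = (0, 0, 0, 1)
  row 0: subtract 3/23×row3 = (1, 0, 0, 0)
  row 1: subtract 8/23×row3 = (0, 1, 0, 0)
  row 2: subtract 22/23×row3 = (0, 0, 1, 0)

pivot columns: 0, 1, 2, 3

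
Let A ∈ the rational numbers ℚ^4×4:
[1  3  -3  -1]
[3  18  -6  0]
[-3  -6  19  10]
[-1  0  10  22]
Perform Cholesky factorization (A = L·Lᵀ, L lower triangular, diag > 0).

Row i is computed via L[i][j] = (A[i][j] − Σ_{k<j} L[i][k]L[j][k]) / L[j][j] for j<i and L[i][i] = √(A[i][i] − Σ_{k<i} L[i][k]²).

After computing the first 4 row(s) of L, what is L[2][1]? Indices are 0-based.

Step 1: L[0][0] = √(1) = 1.
  L[1][0] = (3) / L[0][0] = 3.
Step 2: L[1][1] = √(9) = 3.
  L[2][0] = (-3) / L[0][0] = -3.
  L[2][1] = (3) / L[1][1] = 1.
Step 3: L[2][2] = √(9) = 3.
  L[3][0] = (-1) / L[0][0] = -1.
  L[3][1] = (3) / L[1][1] = 1.
  L[3][2] = (6) / L[2][2] = 2.
Step 4: L[3][3] = √(16) = 4.

L[2][1] = 1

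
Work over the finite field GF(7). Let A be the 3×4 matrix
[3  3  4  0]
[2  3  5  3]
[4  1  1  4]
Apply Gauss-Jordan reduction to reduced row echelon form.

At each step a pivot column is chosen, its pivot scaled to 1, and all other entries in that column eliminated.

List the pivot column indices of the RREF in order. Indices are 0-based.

pivot columns: 0, 1, 2

[1] R0 /= 3  ⇒  (1, 1, 6, 0)
     R1 -= 2·R0  ⇒  (0, 1, 0, 3)
     R2 -= 4·R0  ⇒  (0, 4, 5, 4)
[2] R1 /= 1  ⇒  (0, 1, 0, 3)
     R0 -= 1·R1  ⇒  (1, 0, 6, 4)
     R2 -= 4·R1  ⇒  (0, 0, 5, 6)
[3] R2 /= 5  ⇒  (0, 0, 1, 4)
     R0 -= 6·R2  ⇒  (1, 0, 0, 1)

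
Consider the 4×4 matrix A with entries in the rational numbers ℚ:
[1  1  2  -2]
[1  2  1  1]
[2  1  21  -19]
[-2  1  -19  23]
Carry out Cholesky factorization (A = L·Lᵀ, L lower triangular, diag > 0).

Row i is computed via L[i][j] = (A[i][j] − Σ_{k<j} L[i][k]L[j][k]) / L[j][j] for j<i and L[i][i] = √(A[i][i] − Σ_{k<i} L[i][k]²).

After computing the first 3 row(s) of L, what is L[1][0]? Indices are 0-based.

L[1][0] = 1

Step 1: L[0][0] = √(1) = 1.
  L[1][0] = (1) / L[0][0] = 1.
Step 2: L[1][1] = √(1) = 1.
  L[2][0] = (2) / L[0][0] = 2.
  L[2][1] = (-1) / L[1][1] = -1.
Step 3: L[2][2] = √(16) = 4.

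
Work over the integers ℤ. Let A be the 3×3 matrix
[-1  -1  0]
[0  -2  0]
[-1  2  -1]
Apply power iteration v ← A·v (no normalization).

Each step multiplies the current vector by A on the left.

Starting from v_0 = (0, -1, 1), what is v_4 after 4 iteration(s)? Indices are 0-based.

v_4 = (-15, -16, 20)

v_0 = (0, -1, 1).
v_1 = A·v_0 = (1, 2, -3).
v_2 = A·v_1 = (-3, -4, 6).
v_3 = A·v_2 = (7, 8, -11).
v_4 = A·v_3 = (-15, -16, 20).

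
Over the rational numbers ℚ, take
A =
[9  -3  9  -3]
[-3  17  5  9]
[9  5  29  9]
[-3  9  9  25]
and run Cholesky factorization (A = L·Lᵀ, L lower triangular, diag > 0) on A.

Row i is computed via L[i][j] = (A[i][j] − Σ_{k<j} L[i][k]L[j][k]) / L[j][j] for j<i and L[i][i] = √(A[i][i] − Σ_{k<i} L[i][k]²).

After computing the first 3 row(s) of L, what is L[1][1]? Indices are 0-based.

Step 1: L[0][0] = √(9) = 3.
  L[1][0] = (-3) / L[0][0] = -1.
Step 2: L[1][1] = √(16) = 4.
  L[2][0] = (9) / L[0][0] = 3.
  L[2][1] = (8) / L[1][1] = 2.
Step 3: L[2][2] = √(16) = 4.

L[1][1] = 4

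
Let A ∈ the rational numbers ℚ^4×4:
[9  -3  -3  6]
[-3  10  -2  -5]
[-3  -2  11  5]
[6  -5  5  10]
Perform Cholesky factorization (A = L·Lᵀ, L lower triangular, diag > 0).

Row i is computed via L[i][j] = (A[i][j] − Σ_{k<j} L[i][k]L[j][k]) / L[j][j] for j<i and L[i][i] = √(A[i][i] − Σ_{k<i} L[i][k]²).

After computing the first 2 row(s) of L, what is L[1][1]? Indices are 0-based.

Step 1: L[0][0] = √(9) = 3.
  L[1][0] = (-3) / L[0][0] = -1.
Step 2: L[1][1] = √(9) = 3.

L[1][1] = 3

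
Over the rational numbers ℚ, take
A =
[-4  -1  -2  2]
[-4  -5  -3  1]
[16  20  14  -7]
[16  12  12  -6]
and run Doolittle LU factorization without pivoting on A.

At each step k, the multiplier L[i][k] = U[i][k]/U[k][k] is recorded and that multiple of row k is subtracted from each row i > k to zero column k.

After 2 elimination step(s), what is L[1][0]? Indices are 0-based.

L[1][0] = 1

k=0: U[0][0]=-4
  eliminate (1,0): mult=1, new row 1: (0, -4, -1, -1); set L[1][0]=1
  eliminate (2,0): mult=-4, new row 2: (0, 16, 6, 1); set L[2][0]=-4
  eliminate (3,0): mult=-4, new row 3: (0, 8, 4, 2); set L[3][0]=-4
k=1: U[1][1]=-4
  eliminate (2,1): mult=-4, new row 2: (0, 0, 2, -3); set L[2][1]=-4
  eliminate (3,1): mult=-2, new row 3: (0, 0, 2, 0); set L[3][1]=-2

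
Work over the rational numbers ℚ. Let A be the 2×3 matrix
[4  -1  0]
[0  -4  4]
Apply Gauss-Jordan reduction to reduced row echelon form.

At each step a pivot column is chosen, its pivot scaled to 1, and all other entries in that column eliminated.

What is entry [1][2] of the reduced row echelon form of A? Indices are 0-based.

step 1: normalize row 0 (÷4) = (1, -1/4, 0)
step 2: normalize row 1 (÷-4) = (0, 1, -1)
  row 0: subtract -1/4×row1 = (1, 0, -1/4)

M[1][2] = -1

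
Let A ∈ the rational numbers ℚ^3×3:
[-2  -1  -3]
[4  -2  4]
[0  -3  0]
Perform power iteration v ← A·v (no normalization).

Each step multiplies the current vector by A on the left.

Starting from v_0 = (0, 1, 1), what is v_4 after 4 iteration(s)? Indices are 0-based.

v_4 = (-428, 264, -300)

v_0 = (0, 1, 1).
v_1 = A·v_0 = (-4, 2, -3).
v_2 = A·v_1 = (15, -32, -6).
v_3 = A·v_2 = (20, 100, 96).
v_4 = A·v_3 = (-428, 264, -300).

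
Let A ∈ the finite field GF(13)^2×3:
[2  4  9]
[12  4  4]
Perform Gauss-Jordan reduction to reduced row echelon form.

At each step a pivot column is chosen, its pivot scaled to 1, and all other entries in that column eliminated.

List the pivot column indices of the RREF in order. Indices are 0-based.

pivot columns: 0, 1

pivot(0,0)=2: scale R0 → (1, 2, 11)
  clear (1,0): R1 −= (12)R0 → (0, 6, 2)
pivot(1,1)=6: scale R1 → (0, 1, 9)
  clear (0,1): R0 −= (2)R1 → (1, 0, 6)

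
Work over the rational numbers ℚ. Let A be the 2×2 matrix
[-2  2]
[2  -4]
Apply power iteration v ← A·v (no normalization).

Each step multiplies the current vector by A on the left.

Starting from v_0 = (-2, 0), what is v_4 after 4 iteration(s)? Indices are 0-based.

v_0 = (-2, 0).
v_1 = A·v_0 = (4, -4).
v_2 = A·v_1 = (-16, 24).
v_3 = A·v_2 = (80, -128).
v_4 = A·v_3 = (-416, 672).

v_4 = (-416, 672)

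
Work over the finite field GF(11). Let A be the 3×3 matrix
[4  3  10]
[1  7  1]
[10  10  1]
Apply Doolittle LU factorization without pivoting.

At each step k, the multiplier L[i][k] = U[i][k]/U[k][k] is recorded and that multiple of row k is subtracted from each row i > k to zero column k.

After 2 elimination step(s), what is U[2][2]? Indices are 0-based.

U[2][2] = 3

[col 0] pivot 4
  R1 -= 3*R0 → (0, 9, 4)  (L[1][0] := 3)
  R2 -= 8*R0 → (0, 8, 9)  (L[2][0] := 8)
[col 1] pivot 9
  R2 -= 7*R1 → (0, 0, 3)  (L[2][1] := 7)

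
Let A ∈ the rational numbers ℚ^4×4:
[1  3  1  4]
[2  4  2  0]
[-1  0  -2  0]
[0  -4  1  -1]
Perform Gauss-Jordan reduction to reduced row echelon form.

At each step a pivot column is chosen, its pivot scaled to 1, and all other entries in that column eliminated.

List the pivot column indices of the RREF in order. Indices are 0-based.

step 1: normalize row 0 (÷1) = (1, 3, 1, 4)
  row 1: subtract 2×row0 = (0, -2, 0, -8)
  row 2: subtract -1×row0 = (0, 3, -1, 4)
step 2: normalize row 1 (÷-2) = (0, 1, 0, 4)
  row 0: subtract 3×row1 = (1, 0, 1, -8)
  row 2: subtract 3×row1 = (0, 0, -1, -8)
  row 3: subtract -4×row1 = (0, 0, 1, 15)
step 3: normalize row 2 (÷-1) = (0, 0, 1, 8)
  row 0: subtract 1×row2 = (1, 0, 0, -16)
  row 3: subtract 1×row2 = (0, 0, 0, 7)
step 4: normalize row 3 (÷7) = (0, 0, 0, 1)
  row 0: subtract -16×row3 = (1, 0, 0, 0)
  row 1: subtract 4×row3 = (0, 1, 0, 0)
  row 2: subtract 8×row3 = (0, 0, 1, 0)

pivot columns: 0, 1, 2, 3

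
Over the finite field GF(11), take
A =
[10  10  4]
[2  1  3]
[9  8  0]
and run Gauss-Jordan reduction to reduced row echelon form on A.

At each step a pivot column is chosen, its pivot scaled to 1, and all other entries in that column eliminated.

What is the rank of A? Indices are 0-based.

rank = 3

step 1: normalize row 0 (÷10) = (1, 1, 7)
  row 1: subtract 2×row0 = (0, 10, 0)
  row 2: subtract 9×row0 = (0, 10, 3)
step 2: normalize row 1 (÷10) = (0, 1, 0)
  row 0: subtract 1×row1 = (1, 0, 7)
  row 2: subtract 10×row1 = (0, 0, 3)
step 3: normalize row 2 (÷3) = (0, 0, 1)
  row 0: subtract 7×row2 = (1, 0, 0)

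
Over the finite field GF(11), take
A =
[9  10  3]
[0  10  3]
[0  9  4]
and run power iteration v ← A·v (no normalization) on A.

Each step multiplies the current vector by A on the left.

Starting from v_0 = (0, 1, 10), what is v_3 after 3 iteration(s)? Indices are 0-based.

v_0 = (0, 1, 10).
v_1 = A·v_0 = (7, 7, 5).
v_2 = A·v_1 = (5, 8, 6).
v_3 = A·v_2 = (0, 10, 8).

v_3 = (0, 10, 8)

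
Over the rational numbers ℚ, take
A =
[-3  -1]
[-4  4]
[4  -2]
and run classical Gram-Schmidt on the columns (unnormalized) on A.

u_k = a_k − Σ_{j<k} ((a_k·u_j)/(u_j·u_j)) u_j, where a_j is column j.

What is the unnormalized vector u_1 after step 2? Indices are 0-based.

u_1 = (-104/41, 80/41, 2/41)

Step 1: u_0 = a_0 = (-3, -4, 4).
Step 2: u_1 = a_1 − (-21/41)·u_0 = (-104/41, 80/41, 2/41).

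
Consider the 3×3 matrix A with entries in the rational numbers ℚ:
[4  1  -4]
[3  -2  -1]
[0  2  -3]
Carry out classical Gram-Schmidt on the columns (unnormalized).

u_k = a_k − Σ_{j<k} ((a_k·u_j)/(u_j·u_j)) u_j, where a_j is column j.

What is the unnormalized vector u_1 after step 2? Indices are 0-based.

Step 1: u_0 = a_0 = (4, 3, 0).
Step 2: u_1 = a_1 − (-2/25)·u_0 = (33/25, -44/25, 2).

u_1 = (33/25, -44/25, 2)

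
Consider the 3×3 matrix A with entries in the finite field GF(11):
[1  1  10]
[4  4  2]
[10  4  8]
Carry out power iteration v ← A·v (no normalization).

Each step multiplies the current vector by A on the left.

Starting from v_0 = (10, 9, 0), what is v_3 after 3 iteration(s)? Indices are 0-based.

v_3 = (8, 9, 4)

v_0 = (10, 9, 0).
v_1 = A·v_0 = (8, 10, 4).
v_2 = A·v_1 = (3, 3, 9).
v_3 = A·v_2 = (8, 9, 4).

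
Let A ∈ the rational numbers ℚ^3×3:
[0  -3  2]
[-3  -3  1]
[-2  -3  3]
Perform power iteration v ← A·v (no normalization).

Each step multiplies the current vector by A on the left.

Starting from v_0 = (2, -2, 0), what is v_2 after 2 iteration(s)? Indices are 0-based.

v_0 = (2, -2, 0).
v_1 = A·v_0 = (6, 0, 2).
v_2 = A·v_1 = (4, -16, -6).

v_2 = (4, -16, -6)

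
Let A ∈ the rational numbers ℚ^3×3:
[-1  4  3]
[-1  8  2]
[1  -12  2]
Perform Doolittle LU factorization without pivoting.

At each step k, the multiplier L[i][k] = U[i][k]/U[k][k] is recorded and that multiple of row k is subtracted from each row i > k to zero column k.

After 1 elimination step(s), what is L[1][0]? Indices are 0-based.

L[1][0] = 1

k=0: U[0][0]=-1
  eliminate (1,0): mult=1, new row 1: (0, 4, -1); set L[1][0]=1
  eliminate (2,0): mult=-1, new row 2: (0, -8, 5); set L[2][0]=-1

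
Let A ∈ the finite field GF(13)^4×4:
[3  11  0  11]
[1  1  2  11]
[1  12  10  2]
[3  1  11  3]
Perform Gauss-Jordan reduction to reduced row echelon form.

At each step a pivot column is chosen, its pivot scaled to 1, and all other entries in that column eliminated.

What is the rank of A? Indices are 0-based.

step 1: normalize row 0 (÷3) = (1, 8, 0, 8)
  row 1: subtract 1×row0 = (0, 6, 2, 3)
  row 2: subtract 1×row0 = (0, 4, 10, 7)
  row 3: subtract 3×row0 = (0, 3, 11, 5)
step 2: normalize row 1 (÷6) = (0, 1, 9, 7)
  row 0: subtract 8×row1 = (1, 0, 6, 4)
  row 2: subtract 4×row1 = (0, 0, 0, 5)
  row 3: subtract 3×row1 = (0, 0, 10, 10)
step 3: exchange rows 2,3
step 3: normalize row 2 (÷10) = (0, 0, 1, 1)
  row 0: subtract 6×row2 = (1, 0, 0, 11)
  row 1: subtract 9×row2 = (0, 1, 0, 11)
step 4: normalize row 3 (÷5) = (0, 0, 0, 1)
  row 0: subtract 11×row3 = (1, 0, 0, 0)
  row 1: subtract 11×row3 = (0, 1, 0, 0)
  row 2: subtract 1×row3 = (0, 0, 1, 0)

rank = 4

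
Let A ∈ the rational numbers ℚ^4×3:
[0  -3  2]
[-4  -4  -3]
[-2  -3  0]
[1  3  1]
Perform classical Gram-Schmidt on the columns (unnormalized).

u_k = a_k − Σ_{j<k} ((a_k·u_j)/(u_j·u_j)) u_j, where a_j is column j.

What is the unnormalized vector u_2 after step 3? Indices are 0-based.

Step 1: u_0 = a_0 = (0, -4, -2, 1).
Step 2: u_1 = a_1 − (25/21)·u_0 = (-3, 16/21, -13/21, 38/21).
Step 3: u_2 = a_2 − (13/21)·u_0 − (-68/139)·u_1 = (74/139, -21/139, 130/139, 176/139).

u_2 = (74/139, -21/139, 130/139, 176/139)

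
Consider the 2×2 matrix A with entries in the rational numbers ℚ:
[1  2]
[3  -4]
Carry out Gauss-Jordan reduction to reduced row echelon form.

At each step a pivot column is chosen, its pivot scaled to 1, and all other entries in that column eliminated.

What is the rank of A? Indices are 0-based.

rank = 2

[1] R0 /= 1  ⇒  (1, 2)
     R1 -= 3·R0  ⇒  (0, -10)
[2] R1 /= -10  ⇒  (0, 1)
     R0 -= 2·R1  ⇒  (1, 0)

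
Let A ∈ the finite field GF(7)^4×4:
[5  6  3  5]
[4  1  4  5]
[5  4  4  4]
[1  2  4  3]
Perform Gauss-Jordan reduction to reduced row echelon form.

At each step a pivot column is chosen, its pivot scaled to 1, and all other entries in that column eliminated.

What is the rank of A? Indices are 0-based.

rank = 4

pivot(0,0)=5: scale R0 → (1, 4, 2, 1)
  clear (1,0): R1 −= (4)R0 → (0, 6, 3, 1)
  clear (2,0): R2 −= (5)R0 → (0, 5, 1, 6)
  clear (3,0): R3 −= (1)R0 → (0, 5, 2, 2)
pivot(1,1)=6: scale R1 → (0, 1, 4, 6)
  clear (0,1): R0 −= (4)R1 → (1, 0, 0, 5)
  clear (2,1): R2 −= (5)R1 → (0, 0, 2, 4)
  clear (3,1): R3 −= (5)R1 → (0, 0, 3, 0)
pivot(2,2)=2: scale R2 → (0, 0, 1, 2)
  clear (1,2): R1 −= (4)R2 → (0, 1, 0, 5)
  clear (3,2): R3 −= (3)R2 → (0, 0, 0, 1)
pivot(3,3)=1: scale R3 → (0, 0, 0, 1)
  clear (0,3): R0 −= (5)R3 → (1, 0, 0, 0)
  clear (1,3): R1 −= (5)R3 → (0, 1, 0, 0)
  clear (2,3): R2 −= (2)R3 → (0, 0, 1, 0)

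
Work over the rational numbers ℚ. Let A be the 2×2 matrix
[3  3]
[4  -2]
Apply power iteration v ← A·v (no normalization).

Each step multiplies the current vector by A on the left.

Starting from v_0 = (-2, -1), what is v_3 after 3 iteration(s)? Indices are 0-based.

v_0 = (-2, -1).
v_1 = A·v_0 = (-9, -6).
v_2 = A·v_1 = (-45, -24).
v_3 = A·v_2 = (-207, -132).

v_3 = (-207, -132)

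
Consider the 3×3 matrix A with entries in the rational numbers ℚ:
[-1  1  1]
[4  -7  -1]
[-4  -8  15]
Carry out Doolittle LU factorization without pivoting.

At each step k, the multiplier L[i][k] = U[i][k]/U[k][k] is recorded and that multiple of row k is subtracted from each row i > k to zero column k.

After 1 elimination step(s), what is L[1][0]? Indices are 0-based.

L[1][0] = -4

k=0: U[0][0]=-1
  eliminate (1,0): mult=-4, new row 1: (0, -3, 3); set L[1][0]=-4
  eliminate (2,0): mult=4, new row 2: (0, -12, 11); set L[2][0]=4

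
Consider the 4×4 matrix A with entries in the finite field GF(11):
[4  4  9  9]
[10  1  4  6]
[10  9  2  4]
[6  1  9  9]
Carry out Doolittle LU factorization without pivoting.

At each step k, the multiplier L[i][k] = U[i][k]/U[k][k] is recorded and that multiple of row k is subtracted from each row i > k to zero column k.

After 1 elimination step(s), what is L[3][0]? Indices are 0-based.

L[3][0] = 7

k=0: U[0][0]=4
  eliminate (1,0): mult=8, new row 1: (0, 2, 9, 0); set L[1][0]=8
  eliminate (2,0): mult=8, new row 2: (0, 10, 7, 9); set L[2][0]=8
  eliminate (3,0): mult=7, new row 3: (0, 6, 1, 1); set L[3][0]=7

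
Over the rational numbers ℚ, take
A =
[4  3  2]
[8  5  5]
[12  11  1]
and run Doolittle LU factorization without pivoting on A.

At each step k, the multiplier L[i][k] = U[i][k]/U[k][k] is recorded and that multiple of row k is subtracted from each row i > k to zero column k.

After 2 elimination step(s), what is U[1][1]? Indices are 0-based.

U[1][1] = -1

k=0: U[0][0]=4
  eliminate (1,0): mult=2, new row 1: (0, -1, 1); set L[1][0]=2
  eliminate (2,0): mult=3, new row 2: (0, 2, -5); set L[2][0]=3
k=1: U[1][1]=-1
  eliminate (2,1): mult=-2, new row 2: (0, 0, -3); set L[2][1]=-2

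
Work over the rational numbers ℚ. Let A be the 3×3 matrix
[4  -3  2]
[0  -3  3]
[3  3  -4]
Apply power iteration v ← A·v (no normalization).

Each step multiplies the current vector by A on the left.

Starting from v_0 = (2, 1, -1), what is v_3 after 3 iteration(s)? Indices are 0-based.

v_3 = (-69, -354, 583)

v_0 = (2, 1, -1).
v_1 = A·v_0 = (3, -6, 13).
v_2 = A·v_1 = (56, 57, -61).
v_3 = A·v_2 = (-69, -354, 583).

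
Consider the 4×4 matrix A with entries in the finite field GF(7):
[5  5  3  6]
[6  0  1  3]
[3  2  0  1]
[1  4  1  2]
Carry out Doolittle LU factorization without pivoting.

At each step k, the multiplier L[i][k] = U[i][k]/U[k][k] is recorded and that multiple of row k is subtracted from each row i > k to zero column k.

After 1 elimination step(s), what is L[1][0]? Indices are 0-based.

L[1][0] = 4

[col 0] pivot 5
  R1 -= 4*R0 → (0, 1, 3, 0)  (L[1][0] := 4)
  R2 -= 2*R0 → (0, 6, 1, 3)  (L[2][0] := 2)
  R3 -= 3*R0 → (0, 3, 6, 5)  (L[3][0] := 3)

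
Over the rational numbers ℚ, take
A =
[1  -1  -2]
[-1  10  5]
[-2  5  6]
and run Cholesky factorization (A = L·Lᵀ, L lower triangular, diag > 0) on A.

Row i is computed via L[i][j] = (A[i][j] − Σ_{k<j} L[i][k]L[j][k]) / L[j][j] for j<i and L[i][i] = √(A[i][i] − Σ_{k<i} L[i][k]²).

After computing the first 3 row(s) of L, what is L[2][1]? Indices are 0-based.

Step 1: L[0][0] = √(1) = 1.
  L[1][0] = (-1) / L[0][0] = -1.
Step 2: L[1][1] = √(9) = 3.
  L[2][0] = (-2) / L[0][0] = -2.
  L[2][1] = (3) / L[1][1] = 1.
Step 3: L[2][2] = √(1) = 1.

L[2][1] = 1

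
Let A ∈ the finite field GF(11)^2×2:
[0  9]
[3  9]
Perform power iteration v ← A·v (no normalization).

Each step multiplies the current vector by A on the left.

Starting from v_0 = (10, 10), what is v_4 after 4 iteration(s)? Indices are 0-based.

v_0 = (10, 10).
v_1 = A·v_0 = (2, 10).
v_2 = A·v_1 = (2, 8).
v_3 = A·v_2 = (6, 1).
v_4 = A·v_3 = (9, 5).

v_4 = (9, 5)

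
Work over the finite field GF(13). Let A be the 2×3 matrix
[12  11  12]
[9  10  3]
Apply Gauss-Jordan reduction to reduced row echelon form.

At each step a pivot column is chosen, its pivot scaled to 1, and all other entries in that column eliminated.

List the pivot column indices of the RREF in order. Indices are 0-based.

pivot(0,0)=12: scale R0 → (1, 2, 1)
  clear (1,0): R1 −= (9)R0 → (0, 5, 7)
pivot(1,1)=5: scale R1 → (0, 1, 4)
  clear (0,1): R0 −= (2)R1 → (1, 0, 6)

pivot columns: 0, 1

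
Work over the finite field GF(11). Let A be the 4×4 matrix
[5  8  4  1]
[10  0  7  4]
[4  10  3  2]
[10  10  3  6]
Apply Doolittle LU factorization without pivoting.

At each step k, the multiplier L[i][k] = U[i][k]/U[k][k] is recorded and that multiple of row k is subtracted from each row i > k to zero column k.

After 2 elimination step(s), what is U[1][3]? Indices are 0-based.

[col 0] pivot 5
  R1 -= 2*R0 → (0, 6, 10, 2)  (L[1][0] := 2)
  R2 -= 3*R0 → (0, 8, 2, 10)  (L[2][0] := 3)
  R3 -= 2*R0 → (0, 5, 6, 4)  (L[3][0] := 2)
[col 1] pivot 6
  R2 -= 5*R1 → (0, 0, 7, 0)  (L[2][1] := 5)
  R3 -= 10*R1 → (0, 0, 5, 6)  (L[3][1] := 10)

U[1][3] = 2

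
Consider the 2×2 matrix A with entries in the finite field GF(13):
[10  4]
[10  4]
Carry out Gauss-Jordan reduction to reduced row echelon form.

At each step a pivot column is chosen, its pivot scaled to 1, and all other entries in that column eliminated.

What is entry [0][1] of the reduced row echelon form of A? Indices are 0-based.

M[0][1] = 3

pivot(0,0)=10: scale R0 → (1, 3)
  clear (1,0): R1 −= (10)R0 → (0, 0)
col 1: no nonzero at/below row 1; advance.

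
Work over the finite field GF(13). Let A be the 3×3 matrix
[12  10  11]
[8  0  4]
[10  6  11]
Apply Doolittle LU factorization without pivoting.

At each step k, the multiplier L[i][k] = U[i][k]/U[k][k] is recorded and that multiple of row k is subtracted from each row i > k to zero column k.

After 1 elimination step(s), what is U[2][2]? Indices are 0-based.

U[2][2] = 4

[col 0] pivot 12
  R1 -= 5*R0 → (0, 2, 1)  (L[1][0] := 5)
  R2 -= 3*R0 → (0, 2, 4)  (L[2][0] := 3)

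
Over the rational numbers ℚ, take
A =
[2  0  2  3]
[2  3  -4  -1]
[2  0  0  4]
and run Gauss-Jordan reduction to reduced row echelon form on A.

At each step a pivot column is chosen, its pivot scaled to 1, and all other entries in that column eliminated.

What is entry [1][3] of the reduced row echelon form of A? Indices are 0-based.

[1] R0 /= 2  ⇒  (1, 0, 1, 3/2)
     R1 -= 2·R0  ⇒  (0, 3, -6, -4)
     R2 -= 2·R0  ⇒  (0, 0, -2, 1)
[2] R1 /= 3  ⇒  (0, 1, -2, -4/3)
[3] R2 /= -2  ⇒  (0, 0, 1, -1/2)
     R0 -= 1·R2  ⇒  (1, 0, 0, 2)
     R1 -= -2·R2  ⇒  (0, 1, 0, -7/3)

M[1][3] = -7/3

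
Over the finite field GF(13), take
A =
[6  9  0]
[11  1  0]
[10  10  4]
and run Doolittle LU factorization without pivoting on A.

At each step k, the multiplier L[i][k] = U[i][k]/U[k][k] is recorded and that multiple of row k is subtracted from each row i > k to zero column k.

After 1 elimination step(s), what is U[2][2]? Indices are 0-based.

[col 0] pivot 6
  R1 -= 4*R0 → (0, 4, 0)  (L[1][0] := 4)
  R2 -= 6*R0 → (0, 8, 4)  (L[2][0] := 6)

U[2][2] = 4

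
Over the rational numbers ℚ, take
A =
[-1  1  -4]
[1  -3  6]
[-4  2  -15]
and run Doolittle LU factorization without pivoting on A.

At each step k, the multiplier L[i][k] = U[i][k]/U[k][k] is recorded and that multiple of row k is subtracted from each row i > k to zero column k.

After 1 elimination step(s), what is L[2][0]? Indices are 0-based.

k=0: U[0][0]=-1
  eliminate (1,0): mult=-1, new row 1: (0, -2, 2); set L[1][0]=-1
  eliminate (2,0): mult=4, new row 2: (0, -2, 1); set L[2][0]=4

L[2][0] = 4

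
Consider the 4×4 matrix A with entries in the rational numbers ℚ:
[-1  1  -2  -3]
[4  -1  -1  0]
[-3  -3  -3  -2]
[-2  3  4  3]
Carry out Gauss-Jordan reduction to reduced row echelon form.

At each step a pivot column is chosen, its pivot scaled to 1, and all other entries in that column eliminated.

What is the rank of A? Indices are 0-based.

rank = 4

[1] R0 /= -1  ⇒  (1, -1, 2, 3)
     R1 -= 4·R0  ⇒  (0, 3, -9, -12)
     R2 -= -3·R0  ⇒  (0, -6, 3, 7)
     R3 -= -2·R0  ⇒  (0, 1, 8, 9)
[2] R1 /= 3  ⇒  (0, 1, -3, -4)
     R0 -= -1·R1  ⇒  (1, 0, -1, -1)
     R2 -= -6·R1  ⇒  (0, 0, -15, -17)
     R3 -= 1·R1  ⇒  (0, 0, 11, 13)
[3] R2 /= -15  ⇒  (0, 0, 1, 17/15)
     R0 -= -1·R2  ⇒  (1, 0, 0, 2/15)
     R1 -= -3·R2  ⇒  (0, 1, 0, -3/5)
     R3 -= 11·R2  ⇒  (0, 0, 0, 8/15)
[4] R3 /= 8/15  ⇒  (0, 0, 0, 1)
     R0 -= 2/15·R3  ⇒  (1, 0, 0, 0)
     R1 -= -3/5·R3  ⇒  (0, 1, 0, 0)
     R2 -= 17/15·R3  ⇒  (0, 0, 1, 0)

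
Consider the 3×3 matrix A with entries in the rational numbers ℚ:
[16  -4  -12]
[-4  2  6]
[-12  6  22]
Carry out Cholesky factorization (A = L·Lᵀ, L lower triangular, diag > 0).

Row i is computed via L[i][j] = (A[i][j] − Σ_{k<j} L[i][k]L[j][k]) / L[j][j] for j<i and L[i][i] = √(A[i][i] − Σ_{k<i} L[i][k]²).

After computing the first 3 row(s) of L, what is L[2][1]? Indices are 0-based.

L[2][1] = 3

Step 1: L[0][0] = √(16) = 4.
  L[1][0] = (-4) / L[0][0] = -1.
Step 2: L[1][1] = √(1) = 1.
  L[2][0] = (-12) / L[0][0] = -3.
  L[2][1] = (3) / L[1][1] = 3.
Step 3: L[2][2] = √(4) = 2.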